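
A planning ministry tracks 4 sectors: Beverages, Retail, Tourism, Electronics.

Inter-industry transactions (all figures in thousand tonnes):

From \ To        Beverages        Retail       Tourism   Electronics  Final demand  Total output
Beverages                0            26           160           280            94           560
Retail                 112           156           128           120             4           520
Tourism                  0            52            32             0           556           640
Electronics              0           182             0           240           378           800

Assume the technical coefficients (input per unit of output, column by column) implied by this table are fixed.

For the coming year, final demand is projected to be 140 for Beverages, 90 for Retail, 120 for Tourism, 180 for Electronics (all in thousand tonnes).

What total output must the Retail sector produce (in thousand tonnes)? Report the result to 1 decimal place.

x_R = 372.3

Technical coefficients a_ij = z_ij / X_j:
  a_BB = 0/560 = 0.00, a_RB = 112/560 = 0.20, a_TB = 0/560 = 0.00, a_EB = 0/560 = 0.00
  a_BR = 26/520 = 0.05, a_RR = 156/520 = 0.30, a_TR = 52/520 = 0.10, a_ER = 182/520 = 0.35
  a_BT = 160/640 = 0.25, a_RT = 128/640 = 0.20, a_TT = 32/640 = 0.05, a_ET = 0/640 = 0.00
  a_BE = 280/800 = 0.35, a_RE = 120/800 = 0.15, a_TE = 0/800 = 0.00, a_EE = 240/800 = 0.30
I − A =
  [   1.00    -0.05    -0.25    -0.35]
  [  -0.20     0.70    -0.20    -0.15]
  [   0.00    -0.10     0.95     0.00]
  [   0.00    -0.35     0.00     0.70]
Compute the cofactors C_ij = (−1)^(i+j)·(3×3 minor ij) of I−A; the adjugate is their transpose:
adj(I−A) = Cᵀ =
  [ 0.401625   0.167125   0.140875   0.236625]
  [ 0.133000   0.665000   0.175000   0.209000]
  [ 0.014000   0.070000   0.406000   0.022000]
  [ 0.066500   0.332500   0.087500   0.630500]
det(I−A) = Σ_j (I−A)_1j·C_1j = (1.00)(0.401625) + (-0.05)(0.133000) + (-0.25)(0.014000) + (-0.35)(0.066500) = 0.3682
(I − A)⁻¹ = adj(I−A) / det(I−A) ≈
  [   1.0908     0.4539     0.3826     0.6427]
  [   0.3612     1.8061     0.4753     0.5676]
  [   0.0380     0.1901     1.1027     0.0598]
  [   0.1806     0.9030     0.2376     1.7124]
x = (I − A)⁻¹ d = adj(I−A)·d / det(I−A), with det(I−A) = 0.3682:
  x_B = (0.401625·140 + 0.167125·90 + 0.140875·120 + 0.236625·180) / 0.3682 = 130.76625 / 0.3682 ≈ 355.2
  x_R = (0.133000·140 + 0.665000·90 + 0.175000·120 + 0.209000·180) / 0.3682 = 137.09 / 0.3682 ≈ 372.3
  x_T = (0.014000·140 + 0.070000·90 + 0.406000·120 + 0.022000·180) / 0.3682 = 60.94 / 0.3682 ≈ 165.5
  x_E = (0.066500·140 + 0.332500·90 + 0.087500·120 + 0.630500·180) / 0.3682 = 163.225 / 0.3682 ≈ 443.3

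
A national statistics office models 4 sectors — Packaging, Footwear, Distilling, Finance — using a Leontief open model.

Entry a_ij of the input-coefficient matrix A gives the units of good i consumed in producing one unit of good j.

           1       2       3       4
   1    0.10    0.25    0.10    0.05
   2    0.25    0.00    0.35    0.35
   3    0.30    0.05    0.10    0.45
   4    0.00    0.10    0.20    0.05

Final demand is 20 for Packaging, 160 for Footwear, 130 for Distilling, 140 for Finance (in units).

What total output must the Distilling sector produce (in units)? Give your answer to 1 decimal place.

x_3 = 370.5

I − A =
  [   0.90    -0.25    -0.10    -0.05]
  [  -0.25     1.00    -0.35    -0.35]
  [  -0.30    -0.05     0.90    -0.45]
  [   0.00    -0.10    -0.20     0.95]
Compute the cofactors C_ij = (−1)^(i+j)·(3×3 minor ij) of I−A; the adjugate is their transpose:
adj(I−A) = Cᵀ =
  [ 0.697625   0.205500   0.203875   0.209000]
  [ 0.312000   0.657000   0.388500   0.442500]
  [ 0.297625   0.156000   0.762875   0.434500]
  [ 0.095500   0.102000   0.201500   0.680500]
det(I−A) = Σ_j (I−A)_1j·C_1j = (0.90)(0.697625) + (-0.25)(0.312000) + (-0.10)(0.297625) + (-0.05)(0.095500) = 0.515325
(I − A)⁻¹ = adj(I−A) / det(I−A) ≈
  [   1.3538     0.3988     0.3956     0.4056]
  [   0.6054     1.2749     0.7539     0.8587]
  [   0.5775     0.3027     1.4804     0.8432]
  [   0.1853     0.1979     0.3910     1.3205]
x = (I − A)⁻¹ d = adj(I−A)·d / det(I−A), with det(I−A) = 0.515325:
  x_1 = (0.697625·20 + 0.205500·160 + 0.203875·130 + 0.209000·140) / 0.515325 = 102.59625 / 0.515325 ≈ 199.1
  x_2 = (0.312000·20 + 0.657000·160 + 0.388500·130 + 0.442500·140) / 0.515325 = 223.815 / 0.515325 ≈ 434.3
  x_3 = (0.297625·20 + 0.156000·160 + 0.762875·130 + 0.434500·140) / 0.515325 = 190.91625 / 0.515325 ≈ 370.5
  x_4 = (0.095500·20 + 0.102000·160 + 0.201500·130 + 0.680500·140) / 0.515325 = 139.695 / 0.515325 ≈ 271.1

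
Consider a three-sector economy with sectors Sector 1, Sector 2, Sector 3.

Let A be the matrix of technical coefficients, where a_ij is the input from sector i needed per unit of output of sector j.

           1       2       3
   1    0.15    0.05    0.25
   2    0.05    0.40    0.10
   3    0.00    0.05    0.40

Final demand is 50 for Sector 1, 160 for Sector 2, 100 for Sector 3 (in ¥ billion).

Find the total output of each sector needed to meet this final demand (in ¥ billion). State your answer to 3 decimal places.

x_1 = 133.667, x_2 = 309.887, x_3 = 192.491

I − A =
  [   0.85    -0.05    -0.25]
  [  -0.05     0.60    -0.10]
  [   0.00    -0.05     0.60]
Cofactors of I−A, C_ij = (−1)^(i+j)·(minor ij) (rows/columns in the sector order above):
  C_11 = (0.60)(0.60) − (-0.10)(-0.05) = 0.3550
  C_12 = −[(-0.05)(0.60) − (-0.10)(0.00)] = 0.0300
  C_13 = (-0.05)(-0.05) − (0.60)(0.00) = 0.0025
  C_21 = −[(-0.05)(0.60) − (-0.25)(-0.05)] = 0.0425
  C_22 = (0.85)(0.60) − (-0.25)(0.00) = 0.5100
  C_23 = −[(0.85)(-0.05) − (-0.05)(0.00)] = 0.0425
  C_31 = (-0.05)(-0.10) − (-0.25)(0.60) = 0.1550
  C_32 = −[(0.85)(-0.10) − (-0.25)(-0.05)] = 0.0975
  C_33 = (0.85)(0.60) − (-0.05)(-0.05) = 0.5075
det(I−A) = Σ_j (I−A)_1j·C_1j = (0.85)(0.3550) + (-0.05)(0.0300) + (-0.25)(0.0025) = 0.299625
adj(I−A) = Cᵀ =
  [ 0.3550   0.0425   0.1550]
  [ 0.0300   0.5100   0.0975]
  [ 0.0025   0.0425   0.5075]
(I − A)⁻¹ = adj(I−A) / det(I−A) ≈
  [   1.1848     0.1418     0.5173]
  [   0.1001     1.7021     0.3254]
  [   0.0083     0.1418     1.6938]
x = (I − A)⁻¹ d = adj(I−A)·d / det(I−A), with det(I−A) = 0.299625:
  x_1 = (0.3550·50 + 0.0425·160 + 0.1550·100) / 0.299625 = 40.05 / 0.299625 ≈ 133.667
  x_2 = (0.0300·50 + 0.5100·160 + 0.0975·100) / 0.299625 = 92.85 / 0.299625 ≈ 309.887
  x_3 = (0.0025·50 + 0.0425·160 + 0.5075·100) / 0.299625 = 57.675 / 0.299625 ≈ 192.491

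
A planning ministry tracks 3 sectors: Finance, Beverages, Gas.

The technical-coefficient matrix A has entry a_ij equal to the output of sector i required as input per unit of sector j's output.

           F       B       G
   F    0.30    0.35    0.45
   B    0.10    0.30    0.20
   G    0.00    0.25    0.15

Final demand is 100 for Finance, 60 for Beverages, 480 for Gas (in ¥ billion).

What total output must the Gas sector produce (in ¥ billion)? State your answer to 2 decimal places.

x_G = 679.59

I − A =
  [   0.70    -0.35    -0.45]
  [  -0.10     0.70    -0.20]
  [   0.00    -0.25     0.85]
Cofactors of I−A, C_ij = (−1)^(i+j)·(minor ij) (rows/columns in the sector order above):
  C_11 = (0.70)(0.85) − (-0.20)(-0.25) = 0.5450
  C_12 = −[(-0.10)(0.85) − (-0.20)(0.00)] = 0.0850
  C_13 = (-0.10)(-0.25) − (0.70)(0.00) = 0.0250
  C_21 = −[(-0.35)(0.85) − (-0.45)(-0.25)] = 0.4100
  C_22 = (0.70)(0.85) − (-0.45)(0.00) = 0.5950
  C_23 = −[(0.70)(-0.25) − (-0.35)(0.00)] = 0.1750
  C_31 = (-0.35)(-0.20) − (-0.45)(0.70) = 0.3850
  C_32 = −[(0.70)(-0.20) − (-0.45)(-0.10)] = 0.1850
  C_33 = (0.70)(0.70) − (-0.35)(-0.10) = 0.4550
det(I−A) = Σ_j (I−A)_1j·C_1j = (0.70)(0.5450) + (-0.35)(0.0850) + (-0.45)(0.0250) = 0.3405
adj(I−A) = Cᵀ =
  [ 0.5450   0.4100   0.3850]
  [ 0.0850   0.5950   0.1850]
  [ 0.0250   0.1750   0.4550]
(I − A)⁻¹ = adj(I−A) / det(I−A) ≈
  [   1.6006     1.2041     1.1307]
  [   0.2496     1.7474     0.5433]
  [   0.0734     0.5140     1.3363]
x = (I − A)⁻¹ d = adj(I−A)·d / det(I−A), with det(I−A) = 0.3405:
  x_F = (0.5450·100 + 0.4100·60 + 0.3850·480) / 0.3405 = 263.90 / 0.3405 ≈ 775.04
  x_B = (0.0850·100 + 0.5950·60 + 0.1850·480) / 0.3405 = 133.00 / 0.3405 ≈ 390.60
  x_G = (0.0250·100 + 0.1750·60 + 0.4550·480) / 0.3405 = 231.40 / 0.3405 ≈ 679.59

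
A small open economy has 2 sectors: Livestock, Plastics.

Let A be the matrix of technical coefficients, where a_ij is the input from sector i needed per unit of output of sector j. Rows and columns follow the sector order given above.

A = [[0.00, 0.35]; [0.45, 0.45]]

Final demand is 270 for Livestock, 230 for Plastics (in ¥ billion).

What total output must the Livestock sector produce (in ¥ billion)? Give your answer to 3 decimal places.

x_L = 583.439

I − A =
  [   1.00    -0.35]
  [  -0.45     0.55]
det(I−A) = (1.00)(0.55) − (-0.35)(-0.45) = 0.3925
adj(I−A) = [[0.55, 0.35], [0.45, 1.00]]
(I − A)⁻¹ = adj(I−A) / det(I−A) ≈
  [   1.4013     0.8917]
  [   1.1465     2.5478]
x = (I − A)⁻¹ d = adj(I−A)·d / det(I−A), with det(I−A) = 0.3925:
  x_L = (0.55·270 + 0.35·230) / 0.3925 = 229.00 / 0.3925 ≈ 583.439
  x_P = (0.45·270 + 1.00·230) / 0.3925 = 351.50 / 0.3925 ≈ 895.541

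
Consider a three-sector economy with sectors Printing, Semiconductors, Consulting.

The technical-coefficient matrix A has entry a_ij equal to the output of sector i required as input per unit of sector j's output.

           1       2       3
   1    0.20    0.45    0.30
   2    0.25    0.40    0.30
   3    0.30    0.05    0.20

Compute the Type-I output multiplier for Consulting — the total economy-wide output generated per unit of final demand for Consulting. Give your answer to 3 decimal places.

m_3 = 5.429

I − A =
  [   0.80    -0.45    -0.30]
  [  -0.25     0.60    -0.30]
  [  -0.30    -0.05     0.80]
Cofactors of I−A, C_ij = (−1)^(i+j)·(minor ij) (rows/columns in the sector order above):
  C_11 = (0.60)(0.80) − (-0.30)(-0.05) = 0.4650
  C_12 = −[(-0.25)(0.80) − (-0.30)(-0.30)] = 0.2900
  C_13 = (-0.25)(-0.05) − (0.60)(-0.30) = 0.1925
  C_21 = −[(-0.45)(0.80) − (-0.30)(-0.05)] = 0.3750
  C_22 = (0.80)(0.80) − (-0.30)(-0.30) = 0.5500
  C_23 = −[(0.80)(-0.05) − (-0.45)(-0.30)] = 0.1750
  C_31 = (-0.45)(-0.30) − (-0.30)(0.60) = 0.3150
  C_32 = −[(0.80)(-0.30) − (-0.30)(-0.25)] = 0.3150
  C_33 = (0.80)(0.60) − (-0.45)(-0.25) = 0.3675
det(I−A) = Σ_j (I−A)_1j·C_1j = (0.80)(0.4650) + (-0.45)(0.2900) + (-0.30)(0.1925) = 0.18375
adj(I−A) = Cᵀ =
  [ 0.4650   0.3750   0.3150]
  [ 0.2900   0.5500   0.3150]
  [ 0.1925   0.1750   0.3675]
(I − A)⁻¹ = adj(I−A) / det(I−A) ≈
  [   2.5306     2.0408     1.7143]
  [   1.5782     2.9932     1.7143]
  [   1.0476     0.9524     2.0000]
The output multiplier for sector j is the column-j sum of the Leontief inverse (I − A)⁻¹ = adj(I−A) / det(I−A).
Column 3 of adj(I−A): (0.3150, 0.3150, 0.3675); det(I−A) = 0.18375.
m_3 = (0.3150 + 0.3150 + 0.3675) / 0.18375 = 0.9975 / 0.18375 ≈ 5.429.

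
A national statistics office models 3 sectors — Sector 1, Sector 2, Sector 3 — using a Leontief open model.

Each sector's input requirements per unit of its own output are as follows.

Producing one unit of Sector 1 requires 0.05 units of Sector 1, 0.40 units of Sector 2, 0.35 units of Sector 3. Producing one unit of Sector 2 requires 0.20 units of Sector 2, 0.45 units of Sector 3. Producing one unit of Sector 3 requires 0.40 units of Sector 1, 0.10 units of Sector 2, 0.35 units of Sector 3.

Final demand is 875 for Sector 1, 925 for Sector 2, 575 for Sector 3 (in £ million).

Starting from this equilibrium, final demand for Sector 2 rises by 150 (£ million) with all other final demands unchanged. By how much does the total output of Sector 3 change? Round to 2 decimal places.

Δx_3 = 239.94

I − A =
  [   0.95     0.00    -0.40]
  [  -0.40     0.80    -0.10]
  [  -0.35    -0.45     0.65]
Cofactors of I−A, C_ij = (−1)^(i+j)·(minor ij) (rows/columns in the sector order above):
  C_11 = (0.80)(0.65) − (-0.10)(-0.45) = 0.4750
  C_12 = −[(-0.40)(0.65) − (-0.10)(-0.35)] = 0.2950
  C_13 = (-0.40)(-0.45) − (0.80)(-0.35) = 0.4600
  C_21 = −[(0.00)(0.65) − (-0.40)(-0.45)] = 0.1800
  C_22 = (0.95)(0.65) − (-0.40)(-0.35) = 0.4775
  C_23 = −[(0.95)(-0.45) − (0.00)(-0.35)] = 0.4275
  C_31 = (0.00)(-0.10) − (-0.40)(0.80) = 0.3200
  C_32 = −[(0.95)(-0.10) − (-0.40)(-0.40)] = 0.2550
  C_33 = (0.95)(0.80) − (0.00)(-0.40) = 0.7600
det(I−A) = Σ_j (I−A)_1j·C_1j = (0.95)(0.4750) + (0.00)(0.2950) + (-0.40)(0.4600) = 0.26725
adj(I−A) = Cᵀ =
  [ 0.4750   0.1800   0.3200]
  [ 0.2950   0.4775   0.2550]
  [ 0.4600   0.4275   0.7600]
(I − A)⁻¹ = adj(I−A) / det(I−A) ≈
  [   1.7774     0.6735     1.1974]
  [   1.1038     1.7867     0.9542]
  [   1.7212     1.5996     2.8438]
Δx = (I − A)⁻¹ Δd with Δd having +150 in the Sector 2 component and 0 elsewhere.
So Δx_3 = L_32 · (+150), where L_32 = adj(I−A)_32 / det(I−A) = 0.4275 / 0.26725.
Δx_3 = 0.4275 × (+150) / 0.26725 = 64.125 / 0.26725 ≈ 239.94.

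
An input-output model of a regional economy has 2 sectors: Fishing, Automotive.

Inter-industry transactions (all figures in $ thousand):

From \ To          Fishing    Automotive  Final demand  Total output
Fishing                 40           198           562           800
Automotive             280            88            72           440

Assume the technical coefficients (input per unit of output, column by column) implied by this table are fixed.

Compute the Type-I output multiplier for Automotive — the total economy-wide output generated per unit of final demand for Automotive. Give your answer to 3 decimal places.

Technical coefficients a_ij = z_ij / X_j:
  a_FF = 40/800 = 0.05, a_AF = 280/800 = 0.35
  a_FA = 198/440 = 0.45, a_AA = 88/440 = 0.20
I − A =
  [   0.95    -0.45]
  [  -0.35     0.80]
det(I−A) = (0.95)(0.80) − (-0.45)(-0.35) = 0.6025
adj(I−A) = [[0.80, 0.45], [0.35, 0.95]]
(I − A)⁻¹ = adj(I−A) / det(I−A) ≈
  [   1.3278     0.7469]
  [   0.5809     1.5768]
The output multiplier for sector j is the column-j sum of the Leontief inverse (I − A)⁻¹ = adj(I−A) / det(I−A).
Column A of adj(I−A): (0.45, 0.95); det(I−A) = 0.6025.
m_A = (0.45 + 0.95) / 0.6025 = 1.40 / 0.6025 ≈ 2.324.

m_A = 2.324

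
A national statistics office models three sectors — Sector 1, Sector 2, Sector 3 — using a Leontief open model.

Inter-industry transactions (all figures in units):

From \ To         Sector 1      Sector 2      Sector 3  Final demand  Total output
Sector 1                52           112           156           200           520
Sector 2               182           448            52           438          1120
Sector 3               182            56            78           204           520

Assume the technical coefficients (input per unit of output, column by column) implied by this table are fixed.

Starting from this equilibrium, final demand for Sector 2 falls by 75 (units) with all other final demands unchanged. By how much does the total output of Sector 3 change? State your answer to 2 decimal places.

Δx_3 = -17.00

Technical coefficients a_ij = z_ij / X_j:
  a_11 = 52/520 = 0.10, a_21 = 182/520 = 0.35, a_31 = 182/520 = 0.35
  a_12 = 112/1120 = 0.10, a_22 = 448/1120 = 0.40, a_32 = 56/1120 = 0.05
  a_13 = 156/520 = 0.30, a_23 = 52/520 = 0.10, a_33 = 78/520 = 0.15
I − A =
  [   0.90    -0.10    -0.30]
  [  -0.35     0.60    -0.10]
  [  -0.35    -0.05     0.85]
Cofactors of I−A, C_ij = (−1)^(i+j)·(minor ij) (rows/columns in the sector order above):
  C_11 = (0.60)(0.85) − (-0.10)(-0.05) = 0.5050
  C_12 = −[(-0.35)(0.85) − (-0.10)(-0.35)] = 0.3325
  C_13 = (-0.35)(-0.05) − (0.60)(-0.35) = 0.2275
  C_21 = −[(-0.10)(0.85) − (-0.30)(-0.05)] = 0.1000
  C_22 = (0.90)(0.85) − (-0.30)(-0.35) = 0.6600
  C_23 = −[(0.90)(-0.05) − (-0.10)(-0.35)] = 0.0800
  C_31 = (-0.10)(-0.10) − (-0.30)(0.60) = 0.1900
  C_32 = −[(0.90)(-0.10) − (-0.30)(-0.35)] = 0.1950
  C_33 = (0.90)(0.60) − (-0.10)(-0.35) = 0.5050
det(I−A) = Σ_j (I−A)_1j·C_1j = (0.90)(0.5050) + (-0.10)(0.3325) + (-0.30)(0.2275) = 0.3530
adj(I−A) = Cᵀ =
  [ 0.5050   0.1000   0.1900]
  [ 0.3325   0.6600   0.1950]
  [ 0.2275   0.0800   0.5050]
(I − A)⁻¹ = adj(I−A) / det(I−A) ≈
  [   1.4306     0.2833     0.5382]
  [   0.9419     1.8697     0.5524]
  [   0.6445     0.2266     1.4306]
Δx = (I − A)⁻¹ Δd with Δd having -75 in the Sector 2 component and 0 elsewhere.
So Δx_3 = L_32 · (-75), where L_32 = adj(I−A)_32 / det(I−A) = 0.0800 / 0.3530.
Δx_3 = 0.0800 × (-75) / 0.3530 = -6.00 / 0.3530 ≈ -17.00.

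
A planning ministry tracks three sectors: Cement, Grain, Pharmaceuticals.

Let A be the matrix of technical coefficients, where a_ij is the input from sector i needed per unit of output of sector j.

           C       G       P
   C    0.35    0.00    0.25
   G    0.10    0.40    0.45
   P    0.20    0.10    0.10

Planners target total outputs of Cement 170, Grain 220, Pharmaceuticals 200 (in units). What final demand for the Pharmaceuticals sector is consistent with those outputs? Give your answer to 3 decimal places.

I − A =
  [   0.65     0.00    -0.25]
  [  -0.10     0.60    -0.45]
  [  -0.20    -0.10     0.90]
d = (I − A) x:
  d_C = (+0.65)·170 + (+0.00)·220 + (-0.25)·200 = 60.500
  d_G = (-0.10)·170 + (+0.60)·220 + (-0.45)·200 = 25.000
  d_P = (-0.20)·170 + (-0.10)·220 + (+0.90)·200 = 124.000

d_P = 124.000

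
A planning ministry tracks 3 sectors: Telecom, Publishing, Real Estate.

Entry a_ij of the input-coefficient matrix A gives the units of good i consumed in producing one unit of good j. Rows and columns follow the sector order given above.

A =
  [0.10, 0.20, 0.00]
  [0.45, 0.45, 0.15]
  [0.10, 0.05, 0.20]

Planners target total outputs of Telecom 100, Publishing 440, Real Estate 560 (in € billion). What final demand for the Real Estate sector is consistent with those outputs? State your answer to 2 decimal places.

d_3 = 416.00

I − A =
  [   0.90    -0.20     0.00]
  [  -0.45     0.55    -0.15]
  [  -0.10    -0.05     0.80]
d = (I − A) x:
  d_1 = (+0.90)·100 + (-0.20)·440 + (+0.00)·560 = 2.00
  d_2 = (-0.45)·100 + (+0.55)·440 + (-0.15)·560 = 113.00
  d_3 = (-0.10)·100 + (-0.05)·440 + (+0.80)·560 = 416.00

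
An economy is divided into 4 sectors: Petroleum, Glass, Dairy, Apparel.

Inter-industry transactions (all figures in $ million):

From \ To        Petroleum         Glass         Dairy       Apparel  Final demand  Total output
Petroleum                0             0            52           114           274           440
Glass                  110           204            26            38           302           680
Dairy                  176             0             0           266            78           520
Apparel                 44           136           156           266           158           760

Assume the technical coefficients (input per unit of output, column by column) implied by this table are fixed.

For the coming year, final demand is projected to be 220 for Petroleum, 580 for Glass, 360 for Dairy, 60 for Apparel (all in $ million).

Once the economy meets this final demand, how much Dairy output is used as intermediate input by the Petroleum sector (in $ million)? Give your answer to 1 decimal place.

Technical coefficients a_ij = z_ij / X_j:
  a_11 = 0/440 = 0.00, a_21 = 110/440 = 0.25, a_31 = 176/440 = 0.40, a_41 = 44/440 = 0.10
  a_12 = 0/680 = 0.00, a_22 = 204/680 = 0.30, a_32 = 0/680 = 0.00, a_42 = 136/680 = 0.20
  a_13 = 52/520 = 0.10, a_23 = 26/520 = 0.05, a_33 = 0/520 = 0.00, a_43 = 156/520 = 0.30
  a_14 = 114/760 = 0.15, a_24 = 38/760 = 0.05, a_34 = 266/760 = 0.35, a_44 = 266/760 = 0.35
I − A =
  [   1.00     0.00    -0.10    -0.15]
  [  -0.25     0.70    -0.05    -0.05]
  [  -0.40     0.00     1.00    -0.35]
  [  -0.10    -0.20    -0.30     0.65]
Compute the cofactors C_ij = (−1)^(i+j)·(3×3 minor ij) of I−A; the adjugate is their transpose:
adj(I−A) = Cᵀ =
  [ 0.36800   0.03700   0.07750   0.12950]
  [ 0.16200   0.48250   0.07475   0.11475]
  [ 0.22000   0.08200   0.42700   0.28700]
  [ 0.20800   0.19200   0.23200   0.67200]
det(I−A) = Σ_j (I−A)_1j·C_1j = (1.00)(0.36800) + (0.00)(0.16200) + (-0.10)(0.22000) + (-0.15)(0.20800) = 0.3148
(I − A)⁻¹ = adj(I−A) / det(I−A) ≈
  [   1.1690     0.1175     0.2462     0.4114]
  [   0.5146     1.5327     0.2375     0.3645]
  [   0.6989     0.2605     1.3564     0.9117]
  [   0.6607     0.6099     0.7370     2.1347]
First solve x = (I − A)⁻¹ d = adj(I−A)·d / det(I−A); in particular x_1 = (0.36800·220 + 0.03700·580 + 0.07750·360 + 0.12950·60) / 0.3148 = 138.09 / 0.3148 ≈ 438.659.
Intermediate flow from 3 to 1: z_31 = a_31 · x_1 = 0.40 × 138.09 / 0.3148 = 55.236 / 0.3148 ≈ 175.5.

z_31 = 175.5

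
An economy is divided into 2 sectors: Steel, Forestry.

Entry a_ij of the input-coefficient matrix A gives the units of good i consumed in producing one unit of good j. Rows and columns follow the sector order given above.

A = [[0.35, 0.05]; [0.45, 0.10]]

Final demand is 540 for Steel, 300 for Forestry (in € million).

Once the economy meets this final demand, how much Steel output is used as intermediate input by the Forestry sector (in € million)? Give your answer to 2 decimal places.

I − A =
  [   0.65    -0.05]
  [  -0.45     0.90]
det(I−A) = (0.65)(0.90) − (-0.05)(-0.45) = 0.5625
adj(I−A) = [[0.90, 0.05], [0.45, 0.65]]
(I − A)⁻¹ = adj(I−A) / det(I−A) ≈
  [   1.6000     0.0889]
  [   0.8000     1.1556]
First solve x = (I − A)⁻¹ d = adj(I−A)·d / det(I−A); in particular x_2 = (0.45·540 + 0.65·300) / 0.5625 = 438.00 / 0.5625 ≈ 778.6667.
Intermediate flow from 1 to 2: z_12 = a_12 · x_2 = 0.05 × 438.00 / 0.5625 = 21.90 / 0.5625 ≈ 38.93.

z_12 = 38.93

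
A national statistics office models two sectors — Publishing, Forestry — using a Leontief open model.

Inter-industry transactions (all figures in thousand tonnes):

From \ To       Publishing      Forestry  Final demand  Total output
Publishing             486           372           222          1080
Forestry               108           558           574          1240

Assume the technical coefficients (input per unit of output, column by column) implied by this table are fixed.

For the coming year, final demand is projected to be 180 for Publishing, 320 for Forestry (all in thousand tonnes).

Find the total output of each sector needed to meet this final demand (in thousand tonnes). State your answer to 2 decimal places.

Technical coefficients a_ij = z_ij / X_j:
  a_11 = 486/1080 = 0.45, a_21 = 108/1080 = 0.10
  a_12 = 372/1240 = 0.30, a_22 = 558/1240 = 0.45
I − A =
  [   0.55    -0.30]
  [  -0.10     0.55]
det(I−A) = (0.55)(0.55) − (-0.30)(-0.10) = 0.2725
adj(I−A) = [[0.55, 0.30], [0.10, 0.55]]
(I − A)⁻¹ = adj(I−A) / det(I−A) ≈
  [   2.0183     1.1009]
  [   0.3670     2.0183]
x = (I − A)⁻¹ d = adj(I−A)·d / det(I−A), with det(I−A) = 0.2725:
  x_1 = (0.55·180 + 0.30·320) / 0.2725 = 195.00 / 0.2725 ≈ 715.60
  x_2 = (0.10·180 + 0.55·320) / 0.2725 = 194.00 / 0.2725 ≈ 711.93

x_1 = 715.60, x_2 = 711.93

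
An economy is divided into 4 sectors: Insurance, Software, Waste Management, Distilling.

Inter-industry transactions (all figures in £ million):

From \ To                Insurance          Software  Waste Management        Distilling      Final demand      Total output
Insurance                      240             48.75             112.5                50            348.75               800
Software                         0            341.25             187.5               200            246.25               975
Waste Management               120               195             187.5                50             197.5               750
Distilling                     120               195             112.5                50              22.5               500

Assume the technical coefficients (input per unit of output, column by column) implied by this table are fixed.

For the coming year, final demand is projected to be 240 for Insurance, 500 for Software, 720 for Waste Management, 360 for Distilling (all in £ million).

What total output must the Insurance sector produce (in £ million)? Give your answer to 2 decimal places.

x_I = 1171.75

Technical coefficients a_ij = z_ij / X_j:
  a_II = 240/800 = 0.30, a_SI = 0/800 = 0.00, a_WI = 120/800 = 0.15, a_DI = 120/800 = 0.15
  a_IS = 48.75/975 = 0.05, a_SS = 341.25/975 = 0.35, a_WS = 195/975 = 0.20, a_DS = 195/975 = 0.20
  a_IW = 112.5/750 = 0.15, a_SW = 187.5/750 = 0.25, a_WW = 187.5/750 = 0.25, a_DW = 112.5/750 = 0.15
  a_ID = 50/500 = 0.10, a_SD = 200/500 = 0.40, a_WD = 50/500 = 0.10, a_DD = 50/500 = 0.10
I − A =
  [   0.70    -0.05    -0.15    -0.10]
  [   0.00     0.65    -0.25    -0.40]
  [  -0.15    -0.20     0.75    -0.10]
  [  -0.15    -0.20    -0.15     0.90]
Compute the cofactors C_ij = (−1)^(i+j)·(3×3 minor ij) of I−A; the adjugate is their transpose:
adj(I−A) = Cᵀ =
  [ 0.30700   0.08100   0.10475   0.08175]
  [ 0.09150   0.42600   0.20475   0.22225]
  [ 0.09750   0.14750   0.34075   0.11425]
  [ 0.08775   0.13275   0.11975   0.28975]
det(I−A) = Σ_j (I−A)_1j·C_1j = (0.70)(0.30700) + (-0.05)(0.09150) + (-0.15)(0.09750) + (-0.10)(0.08775) = 0.186925
(I − A)⁻¹ = adj(I−A) / det(I−A) ≈
  [   1.6424     0.4333     0.5604     0.4373]
  [   0.4895     2.2790     1.0954     1.1890]
  [   0.5216     0.7891     1.8229     0.6112]
  [   0.4694     0.7102     0.6406     1.5501]
x = (I − A)⁻¹ d = adj(I−A)·d / det(I−A), with det(I−A) = 0.186925:
  x_I = (0.30700·240 + 0.08100·500 + 0.10475·720 + 0.08175·360) / 0.186925 = 219.03 / 0.186925 ≈ 1171.75
  x_S = (0.09150·240 + 0.42600·500 + 0.20475·720 + 0.22225·360) / 0.186925 = 462.39 / 0.186925 ≈ 2473.67
  x_W = (0.09750·240 + 0.14750·500 + 0.34075·720 + 0.11425·360) / 0.186925 = 383.62 / 0.186925 ≈ 2052.27
  x_D = (0.08775·240 + 0.13275·500 + 0.11975·720 + 0.28975·360) / 0.186925 = 277.965 / 0.186925 ≈ 1487.04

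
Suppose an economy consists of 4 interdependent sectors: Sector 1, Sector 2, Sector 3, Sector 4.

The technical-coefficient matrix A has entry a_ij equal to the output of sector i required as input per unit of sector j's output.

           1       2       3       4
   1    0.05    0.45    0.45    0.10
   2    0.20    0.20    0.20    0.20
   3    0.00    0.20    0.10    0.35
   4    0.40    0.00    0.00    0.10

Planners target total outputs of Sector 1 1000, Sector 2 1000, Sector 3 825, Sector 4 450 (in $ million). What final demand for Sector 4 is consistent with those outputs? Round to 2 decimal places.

I − A =
  [   0.95    -0.45    -0.45    -0.10]
  [  -0.20     0.80    -0.20    -0.20]
  [   0.00    -0.20     0.90    -0.35]
  [  -0.40     0.00     0.00     0.90]
d = (I − A) x:
  d_1 = (+0.95)·1000 + (-0.45)·1000 + (-0.45)·825 + (-0.10)·450 = 83.75
  d_2 = (-0.20)·1000 + (+0.80)·1000 + (-0.20)·825 + (-0.20)·450 = 345.00
  d_3 = (+0.00)·1000 + (-0.20)·1000 + (+0.90)·825 + (-0.35)·450 = 385.00
  d_4 = (-0.40)·1000 + (+0.00)·1000 + (+0.00)·825 + (+0.90)·450 = 5.00

d_4 = 5.00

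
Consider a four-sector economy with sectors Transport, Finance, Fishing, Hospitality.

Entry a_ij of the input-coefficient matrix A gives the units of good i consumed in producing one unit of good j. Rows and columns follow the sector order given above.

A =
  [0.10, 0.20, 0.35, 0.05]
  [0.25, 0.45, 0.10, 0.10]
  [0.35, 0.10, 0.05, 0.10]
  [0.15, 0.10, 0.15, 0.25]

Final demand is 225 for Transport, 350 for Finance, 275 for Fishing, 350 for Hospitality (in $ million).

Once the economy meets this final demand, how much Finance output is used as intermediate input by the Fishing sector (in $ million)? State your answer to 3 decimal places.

I − A =
  [   0.90    -0.20    -0.35    -0.05]
  [  -0.25     0.55    -0.10    -0.10]
  [  -0.35    -0.10     0.95    -0.10]
  [  -0.15    -0.10    -0.15     0.75]
Compute the cofactors C_ij = (−1)^(i+j)·(3×3 minor ij) of I−A; the adjugate is their transpose:
adj(I−A) = Cᵀ =
  [ 0.364125   0.174750   0.163500   0.069375]
  [ 0.221625   0.520875   0.153000   0.104625]
  [ 0.171875   0.133000   0.316375   0.071375]
  [ 0.136750   0.131000   0.116375   0.330625]
det(I−A) = Σ_j (I−A)_1j·C_1j = (0.90)(0.364125) + (-0.20)(0.221625) + (-0.35)(0.171875) + (-0.05)(0.136750) = 0.21639375
(I − A)⁻¹ = adj(I−A) / det(I−A) ≈
  [   1.6827     0.8076     0.7556     0.3206]
  [   1.0242     2.4071     0.7070     0.4835]
  [   0.7943     0.6146     1.4620     0.3298]
  [   0.6319     0.6054     0.5378     1.5279]
First solve x = (I − A)⁻¹ d = adj(I−A)·d / det(I−A); in particular x_3 = (0.171875·225 + 0.133000·350 + 0.316375·275 + 0.071375·350) / 0.21639375 = 197.20625 / 0.21639375 ≈ 911.33062.
Intermediate flow from 2 to 3: z_23 = a_23 · x_3 = 0.10 × 197.20625 / 0.21639375 = 19.720625 / 0.21639375 ≈ 91.133.

z_23 = 91.133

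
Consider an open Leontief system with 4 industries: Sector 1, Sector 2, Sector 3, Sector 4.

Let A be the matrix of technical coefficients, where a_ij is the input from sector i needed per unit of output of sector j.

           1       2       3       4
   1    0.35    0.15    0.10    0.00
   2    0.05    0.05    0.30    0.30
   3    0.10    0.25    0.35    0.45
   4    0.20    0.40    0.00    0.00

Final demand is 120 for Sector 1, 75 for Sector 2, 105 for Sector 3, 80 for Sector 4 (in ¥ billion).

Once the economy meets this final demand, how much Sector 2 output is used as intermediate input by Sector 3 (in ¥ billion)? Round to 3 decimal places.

z_23 = 170.229

I − A =
  [   0.65    -0.15    -0.10     0.00]
  [  -0.05     0.95    -0.30    -0.30]
  [  -0.10    -0.25     0.65    -0.45]
  [  -0.20    -0.40     0.00     1.00]
Compute the cofactors C_ij = (−1)^(i+j)·(3×3 minor ij) of I−A; the adjugate is their transpose:
adj(I−A) = Cᵀ =
  [ 0.41050   0.14050   0.12800   0.09975]
  [ 0.12850   0.40350   0.20600   0.21375]
  [ 0.20500   0.30800   0.52300   0.32775]
  [ 0.13350   0.18950   0.10800   0.33250]
det(I−A) = Σ_j (I−A)_1j·C_1j = (0.65)(0.41050) + (-0.15)(0.12850) + (-0.10)(0.20500) + (0.00)(0.13350) = 0.22705
(I − A)⁻¹ = adj(I−A) / det(I−A) ≈
  [   1.8080     0.6188     0.5638     0.4393]
  [   0.5660     1.7771     0.9073     0.9414]
  [   0.9029     1.3565     2.3035     1.4435]
  [   0.5880     0.8346     0.4757     1.4644]
First solve x = (I − A)⁻¹ d = adj(I−A)·d / det(I−A); in particular x_3 = (0.20500·120 + 0.30800·75 + 0.52300·105 + 0.32775·80) / 0.22705 = 128.835 / 0.22705 ≈ 567.43008.
Intermediate flow from 2 to 3: z_23 = a_23 · x_3 = 0.30 × 128.835 / 0.22705 = 38.6505 / 0.22705 ≈ 170.229.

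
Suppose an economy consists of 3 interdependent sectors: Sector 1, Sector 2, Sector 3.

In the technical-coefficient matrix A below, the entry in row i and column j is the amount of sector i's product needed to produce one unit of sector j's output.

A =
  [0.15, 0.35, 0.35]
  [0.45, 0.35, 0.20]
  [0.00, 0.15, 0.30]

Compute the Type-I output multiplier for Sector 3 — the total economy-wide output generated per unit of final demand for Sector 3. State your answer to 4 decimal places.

m_3 = 4.4860

I − A =
  [   0.85    -0.35    -0.35]
  [  -0.45     0.65    -0.20]
  [   0.00    -0.15     0.70]
Cofactors of I−A, C_ij = (−1)^(i+j)·(minor ij) (rows/columns in the sector order above):
  C_11 = (0.65)(0.70) − (-0.20)(-0.15) = 0.4250
  C_12 = −[(-0.45)(0.70) − (-0.20)(0.00)] = 0.3150
  C_13 = (-0.45)(-0.15) − (0.65)(0.00) = 0.0675
  C_21 = −[(-0.35)(0.70) − (-0.35)(-0.15)] = 0.2975
  C_22 = (0.85)(0.70) − (-0.35)(0.00) = 0.5950
  C_23 = −[(0.85)(-0.15) − (-0.35)(0.00)] = 0.1275
  C_31 = (-0.35)(-0.20) − (-0.35)(0.65) = 0.2975
  C_32 = −[(0.85)(-0.20) − (-0.35)(-0.45)] = 0.3275
  C_33 = (0.85)(0.65) − (-0.35)(-0.45) = 0.3950
det(I−A) = Σ_j (I−A)_1j·C_1j = (0.85)(0.4250) + (-0.35)(0.3150) + (-0.35)(0.0675) = 0.227375
adj(I−A) = Cᵀ =
  [ 0.4250   0.2975   0.2975]
  [ 0.3150   0.5950   0.3275]
  [ 0.0675   0.1275   0.3950]
(I − A)⁻¹ = adj(I−A) / det(I−A) ≈
  [   1.86916     1.30841     1.30841]
  [   1.38538     2.61682     1.44035]
  [   0.29687     0.56075     1.73722]
The output multiplier for sector j is the column-j sum of the Leontief inverse (I − A)⁻¹ = adj(I−A) / det(I−A).
Column 3 of adj(I−A): (0.2975, 0.3275, 0.3950); det(I−A) = 0.227375.
m_3 = (0.2975 + 0.3275 + 0.3950) / 0.227375 = 1.02 / 0.227375 ≈ 4.4860.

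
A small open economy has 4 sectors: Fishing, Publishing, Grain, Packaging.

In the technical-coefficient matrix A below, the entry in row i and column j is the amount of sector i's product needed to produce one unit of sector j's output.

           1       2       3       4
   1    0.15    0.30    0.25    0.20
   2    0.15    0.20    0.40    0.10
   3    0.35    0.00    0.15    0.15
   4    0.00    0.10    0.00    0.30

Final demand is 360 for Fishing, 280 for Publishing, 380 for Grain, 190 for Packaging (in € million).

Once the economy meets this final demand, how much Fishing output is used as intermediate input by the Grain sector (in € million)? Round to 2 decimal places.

z_13 = 258.36

I − A =
  [   0.85    -0.30    -0.25    -0.20]
  [  -0.15     0.80    -0.40    -0.10]
  [  -0.35     0.00     0.85    -0.15]
  [   0.00    -0.10     0.00     0.70]
Compute the cofactors C_ij = (−1)^(i+j)·(3×3 minor ij) of I−A; the adjugate is their transpose:
adj(I−A) = Cᵀ =
  [ 0.461500   0.199250   0.229500   0.209500]
  [ 0.187250   0.444500   0.264250   0.173625]
  [ 0.194750   0.093250   0.433000   0.161750]
  [ 0.026750   0.063500   0.037750   0.427750]
det(I−A) = Σ_j (I−A)_1j·C_1j = (0.85)(0.461500) + (-0.30)(0.187250) + (-0.25)(0.194750) + (-0.20)(0.026750) = 0.2820625
(I − A)⁻¹ = adj(I−A) / det(I−A) ≈
  [   1.6362     0.7064     0.8136     0.7427]
  [   0.6639     1.5759     0.9368     0.6156]
  [   0.6904     0.3306     1.5351     0.5735]
  [   0.0948     0.2251     0.1338     1.5165]
First solve x = (I − A)⁻¹ d = adj(I−A)·d / det(I−A); in particular x_3 = (0.194750·360 + 0.093250·280 + 0.433000·380 + 0.161750·190) / 0.2820625 = 291.4925 / 0.2820625 ≈ 1033.4323.
Intermediate flow from 1 to 3: z_13 = a_13 · x_3 = 0.25 × 291.4925 / 0.2820625 = 72.873125 / 0.2820625 ≈ 258.36.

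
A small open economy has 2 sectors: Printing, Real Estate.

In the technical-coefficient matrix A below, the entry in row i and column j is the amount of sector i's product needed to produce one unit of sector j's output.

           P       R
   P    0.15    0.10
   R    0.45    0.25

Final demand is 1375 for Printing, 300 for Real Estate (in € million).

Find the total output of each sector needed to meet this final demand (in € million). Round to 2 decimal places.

x_P = 1791.14, x_R = 1474.68

I − A =
  [   0.85    -0.10]
  [  -0.45     0.75]
det(I−A) = (0.85)(0.75) − (-0.10)(-0.45) = 0.5925
adj(I−A) = [[0.75, 0.10], [0.45, 0.85]]
(I − A)⁻¹ = adj(I−A) / det(I−A) ≈
  [   1.2658     0.1688]
  [   0.7595     1.4346]
x = (I − A)⁻¹ d = adj(I−A)·d / det(I−A), with det(I−A) = 0.5925:
  x_P = (0.75·1375 + 0.10·300) / 0.5925 = 1061.25 / 0.5925 ≈ 1791.14
  x_R = (0.45·1375 + 0.85·300) / 0.5925 = 873.75 / 0.5925 ≈ 1474.68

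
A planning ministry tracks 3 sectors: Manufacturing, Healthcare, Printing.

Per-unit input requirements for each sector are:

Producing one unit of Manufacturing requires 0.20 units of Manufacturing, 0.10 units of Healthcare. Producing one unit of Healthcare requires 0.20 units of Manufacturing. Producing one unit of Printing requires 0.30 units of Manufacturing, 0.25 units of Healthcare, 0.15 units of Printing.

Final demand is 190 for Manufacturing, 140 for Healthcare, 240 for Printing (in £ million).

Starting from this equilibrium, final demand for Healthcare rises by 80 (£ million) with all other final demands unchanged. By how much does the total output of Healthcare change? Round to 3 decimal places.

Δx_H = 82.051

I − A =
  [   0.80    -0.20    -0.30]
  [  -0.10     1.00    -0.25]
  [   0.00     0.00     0.85]
Cofactors of I−A, C_ij = (−1)^(i+j)·(minor ij) (rows/columns in the sector order above):
  C_11 = (1.00)(0.85) − (-0.25)(0.00) = 0.8500
  C_12 = −[(-0.10)(0.85) − (-0.25)(0.00)] = 0.0850
  C_13 = (-0.10)(0.00) − (1.00)(0.00) = 0.0000
  C_21 = −[(-0.20)(0.85) − (-0.30)(0.00)] = 0.1700
  C_22 = (0.80)(0.85) − (-0.30)(0.00) = 0.6800
  C_23 = −[(0.80)(0.00) − (-0.20)(0.00)] = 0.0000
  C_31 = (-0.20)(-0.25) − (-0.30)(1.00) = 0.3500
  C_32 = −[(0.80)(-0.25) − (-0.30)(-0.10)] = 0.2300
  C_33 = (0.80)(1.00) − (-0.20)(-0.10) = 0.7800
det(I−A) = Σ_j (I−A)_1j·C_1j = (0.80)(0.8500) + (-0.20)(0.0850) + (-0.30)(0.0000) = 0.6630
adj(I−A) = Cᵀ =
  [ 0.8500   0.1700   0.3500]
  [ 0.0850   0.6800   0.2300]
  [ 0.0000   0.0000   0.7800]
(I − A)⁻¹ = adj(I−A) / det(I−A) ≈
  [   1.2821     0.2564     0.5279]
  [   0.1282     1.0256     0.3469]
  [   0.0000     0.0000     1.1765]
Δx = (I − A)⁻¹ Δd with Δd having +80 in the Healthcare component and 0 elsewhere.
So Δx_H = L_HH · (+80), where L_HH = adj(I−A)_HH / det(I−A) = 0.6800 / 0.6630.
Δx_H = 0.6800 × (+80) / 0.6630 = 54.40 / 0.6630 ≈ 82.051.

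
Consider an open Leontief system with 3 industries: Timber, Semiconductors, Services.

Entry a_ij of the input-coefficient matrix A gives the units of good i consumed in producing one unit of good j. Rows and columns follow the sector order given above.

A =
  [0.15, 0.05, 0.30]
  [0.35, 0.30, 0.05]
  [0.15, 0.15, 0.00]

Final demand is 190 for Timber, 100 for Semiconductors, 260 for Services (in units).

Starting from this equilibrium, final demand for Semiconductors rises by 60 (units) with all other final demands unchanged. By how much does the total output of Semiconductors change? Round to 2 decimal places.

I − A =
  [   0.85    -0.05    -0.30]
  [  -0.35     0.70    -0.05]
  [  -0.15    -0.15     1.00]
Cofactors of I−A, C_ij = (−1)^(i+j)·(minor ij) (rows/columns in the sector order above):
  C_11 = (0.70)(1.00) − (-0.05)(-0.15) = 0.6925
  C_12 = −[(-0.35)(1.00) − (-0.05)(-0.15)] = 0.3575
  C_13 = (-0.35)(-0.15) − (0.70)(-0.15) = 0.1575
  C_21 = −[(-0.05)(1.00) − (-0.30)(-0.15)] = 0.0950
  C_22 = (0.85)(1.00) − (-0.30)(-0.15) = 0.8050
  C_23 = −[(0.85)(-0.15) − (-0.05)(-0.15)] = 0.1350
  C_31 = (-0.05)(-0.05) − (-0.30)(0.70) = 0.2125
  C_32 = −[(0.85)(-0.05) − (-0.30)(-0.35)] = 0.1475
  C_33 = (0.85)(0.70) − (-0.05)(-0.35) = 0.5775
det(I−A) = Σ_j (I−A)_1j·C_1j = (0.85)(0.6925) + (-0.05)(0.3575) + (-0.30)(0.1575) = 0.5235
adj(I−A) = Cᵀ =
  [ 0.6925   0.0950   0.2125]
  [ 0.3575   0.8050   0.1475]
  [ 0.1575   0.1350   0.5775]
(I − A)⁻¹ = adj(I−A) / det(I−A) ≈
  [   1.3228     0.1815     0.4059]
  [   0.6829     1.5377     0.2818]
  [   0.3009     0.2579     1.1032]
Δx = (I − A)⁻¹ Δd with Δd having +60 in the Semiconductors component and 0 elsewhere.
So Δx_2 = L_22 · (+60), where L_22 = adj(I−A)_22 / det(I−A) = 0.8050 / 0.5235.
Δx_2 = 0.8050 × (+60) / 0.5235 = 48.30 / 0.5235 ≈ 92.26.

Δx_2 = 92.26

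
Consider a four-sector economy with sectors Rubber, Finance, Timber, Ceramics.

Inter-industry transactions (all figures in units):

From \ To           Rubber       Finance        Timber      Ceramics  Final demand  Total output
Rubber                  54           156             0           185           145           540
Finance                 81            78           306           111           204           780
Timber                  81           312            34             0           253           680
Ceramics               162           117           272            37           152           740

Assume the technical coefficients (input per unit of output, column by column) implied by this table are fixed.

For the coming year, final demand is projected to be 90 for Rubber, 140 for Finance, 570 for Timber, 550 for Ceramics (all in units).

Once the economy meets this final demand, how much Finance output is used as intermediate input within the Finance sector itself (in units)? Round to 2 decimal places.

z_FF = 113.49

Technical coefficients a_ij = z_ij / X_j:
  a_RR = 54/540 = 0.10, a_FR = 81/540 = 0.15, a_TR = 81/540 = 0.15, a_CR = 162/540 = 0.30
  a_RF = 156/780 = 0.20, a_FF = 78/780 = 0.10, a_TF = 312/780 = 0.40, a_CF = 117/780 = 0.15
  a_RT = 0/680 = 0.00, a_FT = 306/680 = 0.45, a_TT = 34/680 = 0.05, a_CT = 272/680 = 0.40
  a_RC = 185/740 = 0.25, a_FC = 111/740 = 0.15, a_TC = 0/740 = 0.00, a_CC = 37/740 = 0.05
I − A =
  [   0.90    -0.20     0.00    -0.25]
  [  -0.15     0.90    -0.45    -0.15]
  [  -0.15    -0.40     0.95     0.00]
  [  -0.30    -0.15    -0.40     0.95]
Compute the cofactors C_ij = (−1)^(i+j)·(3×3 minor ij) of I−A; the adjugate is their transpose:
adj(I−A) = Cᵀ =
  [ 0.595875   0.256125   0.204375   0.197250]
  [ 0.251250   0.726000   0.420000   0.180750]
  [ 0.199875   0.346125   0.638625   0.107250]
  [ 0.312000   0.341250   0.399750   0.565500]
det(I−A) = Σ_j (I−A)_1j·C_1j = (0.90)(0.595875) + (-0.20)(0.251250) + (0.00)(0.199875) + (-0.25)(0.312000) = 0.4080375
(I − A)⁻¹ = adj(I−A) / det(I−A) ≈
  [   1.4603     0.6277     0.5009     0.4834]
  [   0.6158     1.7792     1.0293     0.4430]
  [   0.4898     0.8483     1.5651     0.2628]
  [   0.7646     0.8363     0.9797     1.3859]
First solve x = (I − A)⁻¹ d = adj(I−A)·d / det(I−A); in particular x_F = (0.251250·90 + 0.726000·140 + 0.420000·570 + 0.180750·550) / 0.4080375 = 463.065 / 0.4080375 ≈ 1134.8589.
Intermediate flow from F to F: z_FF = a_FF · x_F = 0.10 × 463.065 / 0.4080375 = 46.3065 / 0.4080375 ≈ 113.49.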